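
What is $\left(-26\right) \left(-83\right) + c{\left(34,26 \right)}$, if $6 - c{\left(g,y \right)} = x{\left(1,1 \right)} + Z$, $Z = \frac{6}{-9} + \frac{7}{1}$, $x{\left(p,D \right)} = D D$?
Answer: $\frac{6470}{3} \approx 2156.7$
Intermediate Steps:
$x{\left(p,D \right)} = D^{2}$
$Z = \frac{19}{3}$ ($Z = 6 \left(- \frac{1}{9}\right) + 7 \cdot 1 = - \frac{2}{3} + 7 = \frac{19}{3} \approx 6.3333$)
$c{\left(g,y \right)} = - \frac{4}{3}$ ($c{\left(g,y \right)} = 6 - \left(1^{2} + \frac{19}{3}\right) = 6 - \left(1 + \frac{19}{3}\right) = 6 - \frac{22}{3} = - \frac{4}{3}$)
$\left(-26\right) \left(-83\right) + c{\left(34,26 \right)} = \left(-26\right) \left(-83\right) - \frac{4}{3} = 2158 - \frac{4}{3} = \frac{6470}{3}$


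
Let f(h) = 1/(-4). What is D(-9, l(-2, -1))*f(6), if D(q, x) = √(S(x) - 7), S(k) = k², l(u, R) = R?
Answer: -I*√6/4 ≈ -0.61237*I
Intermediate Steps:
D(q, x) = √(-7 + x²) (D(q, x) = √(x² - 7) = √(-7 + x²))
f(h) = -¼
D(-9, l(-2, -1))*f(6) = √(-7 + (-1)²)*(-¼) = √(-7 + 1)*(-¼) = √(-6)*(-¼) = (I*√6)*(-¼) = -I*√6/4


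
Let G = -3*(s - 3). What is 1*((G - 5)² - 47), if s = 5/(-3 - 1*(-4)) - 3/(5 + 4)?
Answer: 53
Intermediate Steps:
s = 14/3 (s = 5/(-3 + 4) - 3/9 = 5/1 - 3*⅑ = 5*1 - ⅓ = 5 - ⅓ = 14/3 ≈ 4.6667)
G = -5 (G = -3*(14/3 - 3) = -3*5/3 = -5)
1*((G - 5)² - 47) = 1*((-5 - 5)² - 47) = 1*((-10)² - 47) = 1*(100 - 47) = 1*53 = 53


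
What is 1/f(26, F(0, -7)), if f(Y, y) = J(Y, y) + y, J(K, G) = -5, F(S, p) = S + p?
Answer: -1/12 ≈ -0.083333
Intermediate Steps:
f(Y, y) = -5 + y
1/f(26, F(0, -7)) = 1/(-5 + (0 - 7)) = 1/(-5 - 7) = 1/(-12) = -1/12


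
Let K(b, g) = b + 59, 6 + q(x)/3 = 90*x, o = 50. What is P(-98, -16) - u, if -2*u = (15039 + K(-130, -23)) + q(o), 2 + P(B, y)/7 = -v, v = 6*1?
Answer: 14169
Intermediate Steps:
q(x) = -18 + 270*x (q(x) = -18 + 3*(90*x) = -18 + 270*x)
v = 6
K(b, g) = 59 + b
P(B, y) = -56 (P(B, y) = -14 + 7*(-1*6) = -14 + 7*(-6) = -14 - 42 = -56)
u = -14225 (u = -((15039 + (59 - 130)) + (-18 + 270*50))/2 = -((15039 - 71) + (-18 + 13500))/2 = -(14968 + 13482)/2 = -½*28450 = -14225)
P(-98, -16) - u = -56 - 1*(-14225) = -56 + 14225 = 14169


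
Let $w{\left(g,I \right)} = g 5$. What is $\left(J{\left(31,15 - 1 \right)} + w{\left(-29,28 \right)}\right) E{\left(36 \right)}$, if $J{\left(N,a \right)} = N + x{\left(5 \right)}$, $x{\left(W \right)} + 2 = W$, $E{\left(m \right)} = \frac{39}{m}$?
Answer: $- \frac{481}{4} \approx -120.25$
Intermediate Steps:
$x{\left(W \right)} = -2 + W$
$J{\left(N,a \right)} = 3 + N$ ($J{\left(N,a \right)} = N + \left(-2 + 5\right) = N + 3 = 3 + N$)
$w{\left(g,I \right)} = 5 g$
$\left(J{\left(31,15 - 1 \right)} + w{\left(-29,28 \right)}\right) E{\left(36 \right)} = \left(\left(3 + 31\right) + 5 \left(-29\right)\right) \frac{39}{36} = \left(34 - 145\right) 39 \cdot \frac{1}{36} = \left(-111\right) \frac{13}{12} = - \frac{481}{4}$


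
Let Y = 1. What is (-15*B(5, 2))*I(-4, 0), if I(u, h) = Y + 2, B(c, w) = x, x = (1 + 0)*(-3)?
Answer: 135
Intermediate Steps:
x = -3 (x = 1*(-3) = -3)
B(c, w) = -3
I(u, h) = 3 (I(u, h) = 1 + 2 = 3)
(-15*B(5, 2))*I(-4, 0) = -15*(-3)*3 = 45*3 = 135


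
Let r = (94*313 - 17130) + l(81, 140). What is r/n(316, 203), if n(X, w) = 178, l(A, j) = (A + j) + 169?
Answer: 6341/89 ≈ 71.247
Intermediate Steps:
l(A, j) = 169 + A + j
r = 12682 (r = (94*313 - 17130) + (169 + 81 + 140) = (29422 - 17130) + 390 = 12292 + 390 = 12682)
r/n(316, 203) = 12682/178 = 12682*(1/178) = 6341/89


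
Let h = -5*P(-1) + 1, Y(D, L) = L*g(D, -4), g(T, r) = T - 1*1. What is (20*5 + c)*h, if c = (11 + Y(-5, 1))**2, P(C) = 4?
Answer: -2375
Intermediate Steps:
g(T, r) = -1 + T (g(T, r) = T - 1 = -1 + T)
Y(D, L) = L*(-1 + D)
c = 25 (c = (11 + 1*(-1 - 5))**2 = (11 + 1*(-6))**2 = (11 - 6)**2 = 5**2 = 25)
h = -19 (h = -5*4 + 1 = -20 + 1 = -19)
(20*5 + c)*h = (20*5 + 25)*(-19) = (100 + 25)*(-19) = 125*(-19) = -2375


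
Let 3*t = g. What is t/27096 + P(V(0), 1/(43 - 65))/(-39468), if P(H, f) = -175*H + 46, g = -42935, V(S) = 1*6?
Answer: -134412119/267356232 ≈ -0.50275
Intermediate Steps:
V(S) = 6
P(H, f) = 46 - 175*H
t = -42935/3 (t = (⅓)*(-42935) = -42935/3 ≈ -14312.)
t/27096 + P(V(0), 1/(43 - 65))/(-39468) = -42935/3/27096 + (46 - 175*6)/(-39468) = -42935/3*1/27096 + (46 - 1050)*(-1/39468) = -42935/81288 - 1004*(-1/39468) = -42935/81288 + 251/9867 = -134412119/267356232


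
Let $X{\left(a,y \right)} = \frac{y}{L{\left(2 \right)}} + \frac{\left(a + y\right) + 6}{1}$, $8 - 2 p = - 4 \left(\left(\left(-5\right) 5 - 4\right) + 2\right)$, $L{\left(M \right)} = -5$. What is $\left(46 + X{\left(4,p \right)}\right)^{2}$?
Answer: $256$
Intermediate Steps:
$p = -50$ ($p = 4 - \frac{\left(-4\right) \left(\left(\left(-5\right) 5 - 4\right) + 2\right)}{2} = 4 - \frac{\left(-4\right) \left(\left(-25 - 4\right) + 2\right)}{2} = 4 - \frac{\left(-4\right) \left(-29 + 2\right)}{2} = 4 - \frac{\left(-4\right) \left(-27\right)}{2} = 4 - 54 = -50$)
$X{\left(a,y \right)} = 6 + a + \frac{4 y}{5}$ ($X{\left(a,y \right)} = \frac{y}{-5} + \frac{\left(a + y\right) + 6}{1} = y \left(- \frac{1}{5}\right) + \left(6 + a + y\right) 1 = - \frac{y}{5} + \left(6 + a + y\right) = 6 + a + \frac{4 y}{5}$)
$\left(46 + X{\left(4,p \right)}\right)^{2} = \left(46 + \left(6 + 4 + \frac{4}{5} \left(-50\right)\right)\right)^{2} = \left(46 + \left(6 + 4 - 40\right)\right)^{2} = \left(46 - 30\right)^{2} = 16^{2} = 256$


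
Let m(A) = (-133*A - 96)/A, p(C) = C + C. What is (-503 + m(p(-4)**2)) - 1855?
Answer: -4985/2 ≈ -2492.5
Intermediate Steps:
p(C) = 2*C
m(A) = (-96 - 133*A)/A
(-503 + m(p(-4)**2)) - 1855 = (-503 + (-133 - 96/((2*(-4))**2))) - 1855 = (-503 + (-133 - 96/((-8)**2))) - 1855 = (-503 + (-133 - 96/64)) - 1855 = (-503 + (-133 - 96*1/64)) - 1855 = (-503 + (-133 - 3/2)) - 1855 = (-503 - 269/2) - 1855 = -1275/2 - 1855 = -4985/2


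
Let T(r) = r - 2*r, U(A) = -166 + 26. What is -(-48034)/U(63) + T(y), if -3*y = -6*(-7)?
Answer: -3291/10 ≈ -329.10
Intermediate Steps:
y = -14 (y = -(-2)*(-7) = -⅓*42 = -14)
U(A) = -140
T(r) = -r
-(-48034)/U(63) + T(y) = -(-48034)/(-140) - 1*(-14) = -(-48034)*(-1)/140 + 14 = -1*3431/10 + 14 = -3431/10 + 14 = -3291/10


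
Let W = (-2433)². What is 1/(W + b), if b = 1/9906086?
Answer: 9906086/58638967110055 ≈ 1.6893e-7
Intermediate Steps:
b = 1/9906086 ≈ 1.0095e-7
W = 5919489
1/(W + b) = 1/(5919489 + 1/9906086) = 1/(58638967110055/9906086) = 9906086/58638967110055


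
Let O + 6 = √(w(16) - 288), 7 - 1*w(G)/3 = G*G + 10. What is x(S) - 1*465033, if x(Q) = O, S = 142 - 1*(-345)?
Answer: -465039 + I*√1065 ≈ -4.6504e+5 + 32.634*I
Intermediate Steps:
w(G) = -9 - 3*G² (w(G) = 21 - 3*(G*G + 10) = 21 - 3*(G² + 10) = 21 - 3*(10 + G²) = 21 + (-30 - 3*G²) = -9 - 3*G²)
S = 487 (S = 142 + 345 = 487)
O = -6 + I*√1065 (O = -6 + √((-9 - 3*16²) - 288) = -6 + √((-9 - 3*256) - 288) = -6 + √((-9 - 768) - 288) = -6 + √(-777 - 288) = -6 + √(-1065) = -6 + I*√1065 ≈ -6.0 + 32.634*I)
x(Q) = -6 + I*√1065
x(S) - 1*465033 = (-6 + I*√1065) - 1*465033 = (-6 + I*√1065) - 465033 = -465039 + I*√1065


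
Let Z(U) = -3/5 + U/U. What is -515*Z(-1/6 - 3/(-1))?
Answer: -206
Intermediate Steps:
Z(U) = ⅖ (Z(U) = -3*⅕ + 1 = -⅗ + 1 = ⅖)
-515*Z(-1/6 - 3/(-1)) = -515*⅖ = -206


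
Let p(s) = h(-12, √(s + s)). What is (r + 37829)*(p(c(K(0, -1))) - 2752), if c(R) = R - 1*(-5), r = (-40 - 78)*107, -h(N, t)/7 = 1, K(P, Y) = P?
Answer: -69535077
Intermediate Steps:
h(N, t) = -7 (h(N, t) = -7*1 = -7)
r = -12626 (r = -118*107 = -12626)
c(R) = 5 + R (c(R) = R + 5 = 5 + R)
p(s) = -7
(r + 37829)*(p(c(K(0, -1))) - 2752) = (-12626 + 37829)*(-7 - 2752) = 25203*(-2759) = -69535077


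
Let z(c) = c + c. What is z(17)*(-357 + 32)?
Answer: -11050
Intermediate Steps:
z(c) = 2*c
z(17)*(-357 + 32) = (2*17)*(-357 + 32) = 34*(-325) = -11050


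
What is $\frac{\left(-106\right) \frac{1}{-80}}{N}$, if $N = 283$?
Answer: $\frac{53}{11320} \approx 0.004682$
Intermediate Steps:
$\frac{\left(-106\right) \frac{1}{-80}}{N} = \frac{\left(-106\right) \frac{1}{-80}}{283} = \left(-106\right) \left(- \frac{1}{80}\right) \frac{1}{283} = \frac{53}{40} \cdot \frac{1}{283} = \frac{53}{11320}$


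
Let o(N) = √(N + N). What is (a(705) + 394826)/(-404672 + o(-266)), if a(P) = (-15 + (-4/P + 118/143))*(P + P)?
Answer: -5422696255872/5854399555147 - 26800452*I*√133/5854399555147 ≈ -0.92626 - 5.2794e-5*I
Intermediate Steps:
o(N) = √2*√N (o(N) = √(2*N) = √2*√N)
a(P) = 2*P*(-2027/143 - 4/P) (a(P) = (-15 + (-4/P + 118*(1/143)))*(2*P) = (-15 + (-4/P + 118/143))*(2*P) = (-15 + (118/143 - 4/P))*(2*P) = (-2027/143 - 4/P)*(2*P) = 2*P*(-2027/143 - 4/P))
(a(705) + 394826)/(-404672 + o(-266)) = ((-8 - 4054/143*705) + 394826)/(-404672 + √2*√(-266)) = ((-8 - 2858070/143) + 394826)/(-404672 + √2*(I*√266)) = (-2859214/143 + 394826)/(-404672 + 2*I*√133) = 53600904/(143*(-404672 + 2*I*√133))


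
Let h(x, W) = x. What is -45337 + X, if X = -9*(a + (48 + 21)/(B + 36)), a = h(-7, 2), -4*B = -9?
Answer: -769934/17 ≈ -45290.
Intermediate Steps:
B = 9/4 (B = -¼*(-9) = 9/4 ≈ 2.2500)
a = -7
X = 795/17 (X = -9*(-7 + (48 + 21)/(9/4 + 36)) = -9*(-7 + 69/(153/4)) = -9*(-7 + 69*(4/153)) = -9*(-7 + 92/51) = -9*(-265/51) = 795/17 ≈ 46.765)
-45337 + X = -45337 + 795/17 = -769934/17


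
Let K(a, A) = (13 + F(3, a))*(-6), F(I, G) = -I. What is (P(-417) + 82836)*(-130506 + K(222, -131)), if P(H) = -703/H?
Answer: -1503394155430/139 ≈ -1.0816e+10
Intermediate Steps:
K(a, A) = -60 (K(a, A) = (13 - 1*3)*(-6) = (13 - 3)*(-6) = 10*(-6) = -60)
(P(-417) + 82836)*(-130506 + K(222, -131)) = (-703/(-417) + 82836)*(-130506 - 60) = (-703*(-1/417) + 82836)*(-130566) = (703/417 + 82836)*(-130566) = (34543315/417)*(-130566) = -1503394155430/139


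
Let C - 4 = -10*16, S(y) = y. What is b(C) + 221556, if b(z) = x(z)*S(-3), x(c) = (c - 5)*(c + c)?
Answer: 70860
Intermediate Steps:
x(c) = 2*c*(-5 + c) (x(c) = (-5 + c)*(2*c) = 2*c*(-5 + c))
C = -156 (C = 4 - 10*16 = 4 - 160 = -156)
b(z) = -6*z*(-5 + z) (b(z) = (2*z*(-5 + z))*(-3) = -6*z*(-5 + z))
b(C) + 221556 = 6*(-156)*(5 - 1*(-156)) + 221556 = 6*(-156)*(5 + 156) + 221556 = 6*(-156)*161 + 221556 = -150696 + 221556 = 70860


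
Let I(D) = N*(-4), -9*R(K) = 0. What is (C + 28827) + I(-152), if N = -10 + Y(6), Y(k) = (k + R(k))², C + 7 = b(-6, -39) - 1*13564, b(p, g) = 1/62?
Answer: 939425/62 ≈ 15152.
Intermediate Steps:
b(p, g) = 1/62
R(K) = 0 (R(K) = -⅑*0 = 0)
C = -841401/62 (C = -7 + (1/62 - 1*13564) = -7 + (1/62 - 13564) = -7 - 840967/62 = -841401/62 ≈ -13571.)
Y(k) = k² (Y(k) = (k + 0)² = k²)
N = 26 (N = -10 + 6² = -10 + 36 = 26)
I(D) = -104 (I(D) = 26*(-4) = -104)
(C + 28827) + I(-152) = (-841401/62 + 28827) - 104 = 945873/62 - 104 = 939425/62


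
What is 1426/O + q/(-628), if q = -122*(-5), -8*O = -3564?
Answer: 623773/279774 ≈ 2.2296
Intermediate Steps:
O = 891/2 (O = -1/8*(-3564) = 891/2 ≈ 445.50)
q = 610
1426/O + q/(-628) = 1426/(891/2) + 610/(-628) = 1426*(2/891) + 610*(-1/628) = 2852/891 - 305/314 = 623773/279774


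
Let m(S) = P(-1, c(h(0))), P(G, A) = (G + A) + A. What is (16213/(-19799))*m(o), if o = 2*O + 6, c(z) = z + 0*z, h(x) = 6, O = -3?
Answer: -178343/19799 ≈ -9.0077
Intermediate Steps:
c(z) = z (c(z) = z + 0 = z)
P(G, A) = G + 2*A (P(G, A) = (A + G) + A = G + 2*A)
o = 0 (o = 2*(-3) + 6 = -6 + 6 = 0)
m(S) = 11 (m(S) = -1 + 2*6 = -1 + 12 = 11)
(16213/(-19799))*m(o) = (16213/(-19799))*11 = (16213*(-1/19799))*11 = -16213/19799*11 = -178343/19799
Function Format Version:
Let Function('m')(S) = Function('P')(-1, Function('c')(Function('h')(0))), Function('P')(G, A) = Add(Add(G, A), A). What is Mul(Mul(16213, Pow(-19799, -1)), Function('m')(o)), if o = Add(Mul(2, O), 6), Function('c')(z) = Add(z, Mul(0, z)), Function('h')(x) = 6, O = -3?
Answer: Rational(-178343, 19799) ≈ -9.0077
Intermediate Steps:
Function('c')(z) = z (Function('c')(z) = Add(z, 0) = z)
Function('P')(G, A) = Add(G, Mul(2, A)) (Function('P')(G, A) = Add(Add(A, G), A) = Add(G, Mul(2, A)))
o = 0 (o = Add(Mul(2, -3), 6) = Add(-6, 6) = 0)
Function('m')(S) = 11 (Function('m')(S) = Add(-1, Mul(2, 6)) = Add(-1, 12) = 11)
Mul(Mul(16213, Pow(-19799, -1)), Function('m')(o)) = Mul(Mul(16213, Pow(-19799, -1)), 11) = Mul(Mul(16213, Rational(-1, 19799)), 11) = Mul(Rational(-16213, 19799), 11) = Rational(-178343, 19799)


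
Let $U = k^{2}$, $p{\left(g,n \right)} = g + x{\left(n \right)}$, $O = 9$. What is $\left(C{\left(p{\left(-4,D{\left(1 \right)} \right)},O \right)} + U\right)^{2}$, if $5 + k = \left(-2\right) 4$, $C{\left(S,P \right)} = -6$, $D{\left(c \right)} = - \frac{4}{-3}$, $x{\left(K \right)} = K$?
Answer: $26569$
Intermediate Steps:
$D{\left(c \right)} = \frac{4}{3}$ ($D{\left(c \right)} = \left(-4\right) \left(- \frac{1}{3}\right) = \frac{4}{3}$)
$p{\left(g,n \right)} = g + n$
$k = -13$ ($k = -5 - 8 = -13$)
$U = 169$ ($U = \left(-13\right)^{2} = 169$)
$\left(C{\left(p{\left(-4,D{\left(1 \right)} \right)},O \right)} + U\right)^{2} = \left(-6 + 169\right)^{2} = 163^{2} = 26569$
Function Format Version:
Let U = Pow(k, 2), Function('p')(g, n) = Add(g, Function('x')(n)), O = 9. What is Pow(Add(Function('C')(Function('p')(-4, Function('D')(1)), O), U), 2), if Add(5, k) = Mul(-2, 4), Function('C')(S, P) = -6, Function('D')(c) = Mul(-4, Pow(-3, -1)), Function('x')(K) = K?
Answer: 26569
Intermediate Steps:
Function('D')(c) = Rational(4, 3) (Function('D')(c) = Mul(-4, Rational(-1, 3)) = Rational(4, 3))
Function('p')(g, n) = Add(g, n)
k = -13 (k = Add(-5, Mul(-2, 4)) = Add(-5, -8) = -13)
U = 169 (U = Pow(-13, 2) = 169)
Pow(Add(Function('C')(Function('p')(-4, Function('D')(1)), O), U), 2) = Pow(Add(-6, 169), 2) = Pow(163, 2) = 26569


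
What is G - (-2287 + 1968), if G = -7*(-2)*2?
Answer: 347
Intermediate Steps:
G = 28 (G = 14*2 = 28)
G - (-2287 + 1968) = 28 - (-2287 + 1968) = 28 - 1*(-319) = 28 + 319 = 347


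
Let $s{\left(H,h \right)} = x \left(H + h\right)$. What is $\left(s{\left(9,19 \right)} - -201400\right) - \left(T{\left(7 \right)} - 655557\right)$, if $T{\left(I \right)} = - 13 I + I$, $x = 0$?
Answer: $857041$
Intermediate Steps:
$s{\left(H,h \right)} = 0$ ($s{\left(H,h \right)} = 0 \left(H + h\right) = 0$)
$T{\left(I \right)} = - 12 I$
$\left(s{\left(9,19 \right)} - -201400\right) - \left(T{\left(7 \right)} - 655557\right) = \left(0 - -201400\right) - \left(\left(-12\right) 7 - 655557\right) = \left(0 + 201400\right) - \left(-84 - 655557\right) = 201400 - -655641 = 201400 + 655641 = 857041$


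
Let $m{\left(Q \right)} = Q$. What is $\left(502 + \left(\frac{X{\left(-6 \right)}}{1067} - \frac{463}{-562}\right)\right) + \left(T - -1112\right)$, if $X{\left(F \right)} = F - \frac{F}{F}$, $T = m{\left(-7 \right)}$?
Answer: $\frac{964134065}{599654} \approx 1607.8$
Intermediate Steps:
$T = -7$
$X{\left(F \right)} = -1 + F$ ($X{\left(F \right)} = F - 1 = -1 + F$)
$\left(502 + \left(\frac{X{\left(-6 \right)}}{1067} - \frac{463}{-562}\right)\right) + \left(T - -1112\right) = \left(502 + \left(\frac{-1 - 6}{1067} - \frac{463}{-562}\right)\right) - -1105 = \left(502 - - \frac{490087}{599654}\right) + \left(-7 + 1112\right) = \left(502 + \left(- \frac{7}{1067} + \frac{463}{562}\right)\right) + 1105 = \left(502 + \frac{490087}{599654}\right) + 1105 = \frac{301516395}{599654} + 1105 = \frac{964134065}{599654}$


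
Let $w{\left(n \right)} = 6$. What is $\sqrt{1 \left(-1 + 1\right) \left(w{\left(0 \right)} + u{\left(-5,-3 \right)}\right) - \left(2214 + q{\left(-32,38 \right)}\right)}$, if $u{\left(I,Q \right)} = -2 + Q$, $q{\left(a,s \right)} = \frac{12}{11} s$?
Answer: $\frac{i \sqrt{272910}}{11} \approx 47.492 i$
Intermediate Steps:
$q{\left(a,s \right)} = \frac{12 s}{11}$ ($q{\left(a,s \right)} = 12 \cdot \frac{1}{11} s = \frac{12 s}{11}$)
$\sqrt{1 \left(-1 + 1\right) \left(w{\left(0 \right)} + u{\left(-5,-3 \right)}\right) - \left(2214 + q{\left(-32,38 \right)}\right)} = \sqrt{1 \left(-1 + 1\right) \left(6 - 5\right) - \left(2214 + \frac{12}{11} \cdot 38\right)} = \sqrt{1 \cdot 0 \left(6 - 5\right) - \frac{24810}{11}} = \sqrt{0 \cdot 1 - \frac{24810}{11}} = \sqrt{0 - \frac{24810}{11}} = \sqrt{- \frac{24810}{11}} = \frac{i \sqrt{272910}}{11}$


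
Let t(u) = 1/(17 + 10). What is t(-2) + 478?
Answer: 12907/27 ≈ 478.04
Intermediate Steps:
t(u) = 1/27
t(-2) + 478 = 1/27 + 478 = 12907/27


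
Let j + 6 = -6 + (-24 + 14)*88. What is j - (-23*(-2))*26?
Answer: -2088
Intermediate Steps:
j = -892 (j = -6 + (-6 + (-24 + 14)*88) = -6 + (-6 - 10*88) = -6 + (-6 - 880) = -6 - 886 = -892)
j - (-23*(-2))*26 = -892 - (-23*(-2))*26 = -892 - 46*26 = -892 - 1*1196 = -892 - 1196 = -2088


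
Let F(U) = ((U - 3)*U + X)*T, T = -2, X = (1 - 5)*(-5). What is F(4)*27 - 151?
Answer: -1447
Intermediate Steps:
X = 20 (X = -4*(-5) = 20)
F(U) = -40 - 2*U*(-3 + U) (F(U) = ((U - 3)*U + 20)*(-2) = ((-3 + U)*U + 20)*(-2) = (U*(-3 + U) + 20)*(-2) = (20 + U*(-3 + U))*(-2) = -40 - 2*U*(-3 + U))
F(4)*27 - 151 = (-40 - 2*4² + 6*4)*27 - 151 = (-40 - 2*16 + 24)*27 - 151 = (-40 - 32 + 24)*27 - 151 = -48*27 - 151 = -1296 - 151 = -1447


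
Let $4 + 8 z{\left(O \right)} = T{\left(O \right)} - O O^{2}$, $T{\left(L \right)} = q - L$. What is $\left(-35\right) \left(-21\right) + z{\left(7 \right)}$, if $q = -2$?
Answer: $\frac{1381}{2} \approx 690.5$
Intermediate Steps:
$T{\left(L \right)} = -2 - L$
$z{\left(O \right)} = - \frac{3}{4} - \frac{O}{8} - \frac{O^{3}}{8}$ ($z{\left(O \right)} = - \frac{1}{2} + \frac{\left(-2 - O\right) - O O^{2}}{8} = - \frac{1}{2} + \frac{\left(-2 - O\right) - O^{3}}{8} = - \frac{1}{2} + \frac{-2 - O - O^{3}}{8} = - \frac{1}{2} - \left(\frac{1}{4} + \frac{O}{8} + \frac{O^{3}}{8}\right) = - \frac{3}{4} - \frac{O}{8} - \frac{O^{3}}{8}$)
$\left(-35\right) \left(-21\right) + z{\left(7 \right)} = \left(-35\right) \left(-21\right) - \left(\frac{13}{8} + \frac{343}{8}\right) = 735 - \frac{89}{2} = \frac{1381}{2}$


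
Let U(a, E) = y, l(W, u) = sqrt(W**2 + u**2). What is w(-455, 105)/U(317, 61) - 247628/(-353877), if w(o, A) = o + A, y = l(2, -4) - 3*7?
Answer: 2705247338/148982217 + 700*sqrt(5)/421 ≈ 21.876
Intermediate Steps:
y = -21 + 2*sqrt(5) (y = sqrt(2**2 + (-4)**2) - 3*7 = sqrt(4 + 16) - 21 = sqrt(20) - 21 = 2*sqrt(5) - 21 = -21 + 2*sqrt(5) ≈ -16.528)
U(a, E) = -21 + 2*sqrt(5)
w(o, A) = A + o
w(-455, 105)/U(317, 61) - 247628/(-353877) = (105 - 455)/(-21 + 2*sqrt(5)) - 247628/(-353877) = -350/(-21 + 2*sqrt(5)) - 247628*(-1/353877) = -350/(-21 + 2*sqrt(5)) + 247628/353877 = 247628/353877 - 350/(-21 + 2*sqrt(5))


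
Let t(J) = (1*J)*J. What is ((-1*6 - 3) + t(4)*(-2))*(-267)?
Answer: 10947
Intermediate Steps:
t(J) = J² (t(J) = J*J = J²)
((-1*6 - 3) + t(4)*(-2))*(-267) = ((-1*6 - 3) + 4²*(-2))*(-267) = ((-6 - 3) + 16*(-2))*(-267) = (-9 - 32)*(-267) = -41*(-267) = 10947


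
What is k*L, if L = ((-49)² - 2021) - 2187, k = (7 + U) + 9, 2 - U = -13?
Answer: -56017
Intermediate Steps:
U = 15 (U = 2 - 1*(-13) = 2 + 13 = 15)
k = 31 (k = (7 + 15) + 9 = 22 + 9 = 31)
L = -1807 (L = (2401 - 2021) - 2187 = 380 - 2187 = -1807)
k*L = 31*(-1807) = -56017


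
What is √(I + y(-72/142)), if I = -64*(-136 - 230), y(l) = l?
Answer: 2*√29519457/71 ≈ 153.05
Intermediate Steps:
I = 23424 (I = -64*(-366) = 23424)
√(I + y(-72/142)) = √(23424 - 72/142) = √(23424 - 72*1/142) = √(23424 - 36/71) = √(1663068/71) = 2*√29519457/71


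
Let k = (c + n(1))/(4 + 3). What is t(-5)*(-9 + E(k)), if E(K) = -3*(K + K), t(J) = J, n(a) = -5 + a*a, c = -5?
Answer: 45/7 ≈ 6.4286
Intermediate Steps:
n(a) = -5 + a²
k = -9/7 (k = (-5 + (-5 + 1²))/(4 + 3) = (-5 + (-5 + 1))/7 = (-5 - 4)*(⅐) = -9*⅐ = -9/7 ≈ -1.2857)
E(K) = -6*K
t(-5)*(-9 + E(k)) = -5*(-9 - 6*(-9/7)) = -5*(-9 + 54/7) = -5*(-9/7) = 45/7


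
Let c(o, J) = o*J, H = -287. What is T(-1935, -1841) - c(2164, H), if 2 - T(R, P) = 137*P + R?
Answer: 875222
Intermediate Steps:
c(o, J) = J*o
T(R, P) = 2 - R - 137*P (T(R, P) = 2 - (137*P + R) = 2 - (R + 137*P) = 2 + (-R - 137*P) = 2 - R - 137*P)
T(-1935, -1841) - c(2164, H) = (2 - 1*(-1935) - 137*(-1841)) - (-287)*2164 = (2 + 1935 + 252217) - 1*(-621068) = 254154 + 621068 = 875222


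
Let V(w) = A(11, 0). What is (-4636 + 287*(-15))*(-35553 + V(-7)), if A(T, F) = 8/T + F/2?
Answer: 3496601575/11 ≈ 3.1787e+8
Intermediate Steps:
A(T, F) = F/2 + 8/T (A(T, F) = 8/T + F*(1/2) = 8/T + F/2 = F/2 + 8/T)
V(w) = 8/11 (V(w) = (1/2)*0 + 8/11 = 0 + 8*(1/11) = 0 + 8/11 = 8/11)
(-4636 + 287*(-15))*(-35553 + V(-7)) = (-4636 + 287*(-15))*(-35553 + 8/11) = (-4636 - 4305)*(-391075/11) = -8941*(-391075/11) = 3496601575/11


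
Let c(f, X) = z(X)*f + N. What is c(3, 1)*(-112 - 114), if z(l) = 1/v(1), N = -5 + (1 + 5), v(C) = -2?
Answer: 113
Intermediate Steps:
N = 1 (N = -5 + 6 = 1)
z(l) = -½ (z(l) = 1/(-2) = -½)
c(f, X) = 1 - f/2 (c(f, X) = -f/2 + 1 = 1 - f/2)
c(3, 1)*(-112 - 114) = (1 - ½*3)*(-112 - 114) = (1 - 3/2)*(-226) = -½*(-226) = 113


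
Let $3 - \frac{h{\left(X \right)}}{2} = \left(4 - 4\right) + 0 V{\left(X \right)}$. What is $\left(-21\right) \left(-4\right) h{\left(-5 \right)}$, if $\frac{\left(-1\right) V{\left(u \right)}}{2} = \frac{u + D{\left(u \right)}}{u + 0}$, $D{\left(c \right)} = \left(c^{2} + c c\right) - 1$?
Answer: $504$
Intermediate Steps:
$D{\left(c \right)} = -1 + 2 c^{2}$ ($D{\left(c \right)} = \left(c^{2} + c^{2}\right) - 1 = 2 c^{2} - 1 = -1 + 2 c^{2}$)
$V{\left(u \right)} = - \frac{2 \left(-1 + u + 2 u^{2}\right)}{u}$ ($V{\left(u \right)} = - 2 \frac{u + \left(-1 + 2 u^{2}\right)}{u + 0} = - 2 \frac{-1 + u + 2 u^{2}}{u} = - \frac{2 \left(-1 + u + 2 u^{2}\right)}{u}$)
$h{\left(X \right)} = 6$ ($h{\left(X \right)} = 6 - 2 \left(\left(4 - 4\right) + 0 \left(-2 - 4 X + \frac{2}{X}\right)\right) = 6 - 2 \left(\left(4 - 4\right) + 0\right) = 6 - 2 \left(0 + 0\right) = 6 - 0 = 6 + 0 = 6$)
$\left(-21\right) \left(-4\right) h{\left(-5 \right)} = \left(-21\right) \left(-4\right) 6 = 84 \cdot 6 = 504$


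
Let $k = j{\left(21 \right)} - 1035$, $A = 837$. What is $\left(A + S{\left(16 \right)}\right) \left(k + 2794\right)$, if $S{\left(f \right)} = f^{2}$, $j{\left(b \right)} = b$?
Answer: $1945540$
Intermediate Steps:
$k = -1014$ ($k = 21 - 1035 = -1014$)
$\left(A + S{\left(16 \right)}\right) \left(k + 2794\right) = \left(837 + 16^{2}\right) \left(-1014 + 2794\right) = \left(837 + 256\right) 1780 = 1093 \cdot 1780 = 1945540$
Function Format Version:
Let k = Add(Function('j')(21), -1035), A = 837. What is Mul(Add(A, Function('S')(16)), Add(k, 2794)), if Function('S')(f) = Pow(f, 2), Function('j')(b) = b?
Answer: 1945540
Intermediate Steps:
k = -1014 (k = Add(21, -1035) = -1014)
Mul(Add(A, Function('S')(16)), Add(k, 2794)) = Mul(Add(837, Pow(16, 2)), Add(-1014, 2794)) = Mul(Add(837, 256), 1780) = Mul(1093, 1780) = 1945540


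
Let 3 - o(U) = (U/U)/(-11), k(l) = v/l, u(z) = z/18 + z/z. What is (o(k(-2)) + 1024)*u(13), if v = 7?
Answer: 58373/33 ≈ 1768.9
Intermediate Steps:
u(z) = 1 + z/18 (u(z) = z*(1/18) + 1 = z/18 + 1 = 1 + z/18)
k(l) = 7/l
o(U) = 34/11 (o(U) = 3 - U/U/(-11) = 3 - (-1)/11 = 3 - 1*(-1/11) = 3 + 1/11 = 34/11)
(o(k(-2)) + 1024)*u(13) = (34/11 + 1024)*(1 + (1/18)*13) = 11298*(1 + 13/18)/11 = (11298/11)*(31/18) = 58373/33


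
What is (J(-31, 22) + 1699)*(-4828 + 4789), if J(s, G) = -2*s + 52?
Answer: -70707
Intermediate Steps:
J(s, G) = 52 - 2*s
(J(-31, 22) + 1699)*(-4828 + 4789) = ((52 - 2*(-31)) + 1699)*(-4828 + 4789) = ((52 + 62) + 1699)*(-39) = (114 + 1699)*(-39) = 1813*(-39) = -70707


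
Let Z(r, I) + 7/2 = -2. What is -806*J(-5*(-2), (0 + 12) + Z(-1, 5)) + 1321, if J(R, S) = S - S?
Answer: 1321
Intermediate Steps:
Z(r, I) = -11/2 (Z(r, I) = -7/2 - 2 = -11/2)
J(R, S) = 0
-806*J(-5*(-2), (0 + 12) + Z(-1, 5)) + 1321 = -806*0 + 1321 = 0 + 1321 = 1321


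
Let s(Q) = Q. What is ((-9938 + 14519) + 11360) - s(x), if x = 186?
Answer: 15755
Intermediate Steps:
((-9938 + 14519) + 11360) - s(x) = ((-9938 + 14519) + 11360) - 1*186 = (4581 + 11360) - 186 = 15941 - 186 = 15755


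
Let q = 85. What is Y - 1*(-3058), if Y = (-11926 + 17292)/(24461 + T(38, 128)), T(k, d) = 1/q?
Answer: 3179303449/1039593 ≈ 3058.2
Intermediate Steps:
T(k, d) = 1/85
Y = 228055/1039593 (Y = (-11926 + 17292)/(24461 + 1/85) = 5366/(2079186/85) = 5366*(85/2079186) = 228055/1039593 ≈ 0.21937)
Y - 1*(-3058) = 228055/1039593 - 1*(-3058) = 228055/1039593 + 3058 = 3179303449/1039593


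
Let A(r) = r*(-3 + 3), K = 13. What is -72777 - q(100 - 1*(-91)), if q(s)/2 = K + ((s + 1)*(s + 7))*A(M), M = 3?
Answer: -72803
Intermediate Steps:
A(r) = 0 (A(r) = r*0 = 0)
q(s) = 26 (q(s) = 2*(13 + ((s + 1)*(s + 7))*0) = 2*(13 + ((1 + s)*(7 + s))*0) = 2*(13 + 0) = 2*13 = 26)
-72777 - q(100 - 1*(-91)) = -72777 - 1*26 = -72777 - 26 = -72803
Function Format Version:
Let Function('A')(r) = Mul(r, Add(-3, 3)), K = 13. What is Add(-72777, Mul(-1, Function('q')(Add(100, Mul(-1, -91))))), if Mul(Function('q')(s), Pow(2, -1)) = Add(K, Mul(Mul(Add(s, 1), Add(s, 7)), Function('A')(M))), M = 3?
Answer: -72803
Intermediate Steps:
Function('A')(r) = 0 (Function('A')(r) = Mul(r, 0) = 0)
Function('q')(s) = 26 (Function('q')(s) = Mul(2, Add(13, Mul(Mul(Add(s, 1), Add(s, 7)), 0))) = Mul(2, Add(13, Mul(Mul(Add(1, s), Add(7, s)), 0))) = Mul(2, Add(13, 0)) = Mul(2, 13) = 26)
Add(-72777, Mul(-1, Function('q')(Add(100, Mul(-1, -91))))) = Add(-72777, Mul(-1, 26)) = Add(-72777, -26) = -72803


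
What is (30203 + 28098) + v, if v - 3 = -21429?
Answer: 36875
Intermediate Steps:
v = -21426 (v = 3 - 21429 = -21426)
(30203 + 28098) + v = (30203 + 28098) - 21426 = 58301 - 21426 = 36875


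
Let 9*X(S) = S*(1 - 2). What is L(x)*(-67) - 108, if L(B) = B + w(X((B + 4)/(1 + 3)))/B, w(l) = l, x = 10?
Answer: -139571/180 ≈ -775.39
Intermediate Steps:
X(S) = -S/9 (X(S) = (S*(1 - 2))/9 = (S*(-1))/9 = (-S)/9 = -S/9)
L(B) = B + (-⅑ - B/36)/B (L(B) = B + (-(B + 4)/(9*(1 + 3)))/B = B + (-(4 + B)/(9*4))/B = B + (-(1 + B/4)/9)/B = B + (-⅑ - B/36)/B)
L(x)*(-67) - 108 = (-1/36 + 10 - ⅑/10)*(-67) - 108 = (-1/36 + 10 - ⅑*⅒)*(-67) - 108 = (-1/36 + 10 - 1/90)*(-67) - 108 = (1793/180)*(-67) - 108 = -120131/180 - 108 = -139571/180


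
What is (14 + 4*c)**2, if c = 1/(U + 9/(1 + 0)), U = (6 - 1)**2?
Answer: 57600/289 ≈ 199.31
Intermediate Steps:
U = 25 (U = 5**2 = 25)
c = 1/34 (c = 1/(25 + 9/(1 + 0)) = 1/(25 + 9/1) = 1/(25 + 9*1) = 1/(25 + 9) = 1/34 ≈ 0.029412)
(14 + 4*c)**2 = (14 + 4*(1/34))**2 = (14 + 2/17)**2 = (240/17)**2 = 57600/289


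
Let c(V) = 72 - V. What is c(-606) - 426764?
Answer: -426086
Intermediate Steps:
c(-606) - 426764 = (72 - 1*(-606)) - 426764 = (72 + 606) - 426764 = 678 - 426764 = -426086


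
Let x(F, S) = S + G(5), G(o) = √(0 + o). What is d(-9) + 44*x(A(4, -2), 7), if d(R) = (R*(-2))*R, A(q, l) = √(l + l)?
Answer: 146 + 44*√5 ≈ 244.39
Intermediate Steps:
G(o) = √o
A(q, l) = √2*√l (A(q, l) = √(2*l) = √2*√l)
x(F, S) = S + √5
d(R) = -2*R² (d(R) = (-2*R)*R = -2*R²)
d(-9) + 44*x(A(4, -2), 7) = -2*(-9)² + 44*(7 + √5) = -2*81 + (308 + 44*√5) = -162 + (308 + 44*√5) = 146 + 44*√5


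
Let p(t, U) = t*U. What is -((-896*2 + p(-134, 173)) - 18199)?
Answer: 43173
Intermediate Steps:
p(t, U) = U*t
-((-896*2 + p(-134, 173)) - 18199) = -((-896*2 + 173*(-134)) - 18199) = -((-1792 - 23182) - 18199) = -(-24974 - 18199) = -1*(-43173) = 43173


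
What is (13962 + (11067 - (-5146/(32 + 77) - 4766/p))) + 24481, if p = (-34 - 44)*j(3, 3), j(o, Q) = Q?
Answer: 631743365/12753 ≈ 49537.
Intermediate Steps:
p = -234 (p = (-34 - 44)*3 = -78*3 = -234)
(13962 + (11067 - (-5146/(32 + 77) - 4766/p))) + 24481 = (13962 + (11067 - (-5146/(32 + 77) - 4766/(-234)))) + 24481 = (13962 + (11067 - (-5146/109 - 4766*(-1/234)))) + 24481 = (13962 + (11067 - (-5146*1/109 + 2383/117))) + 24481 = (13962 + (11067 - (-5146/109 + 2383/117))) + 24481 = (13962 + (11067 - 1*(-342335/12753))) + 24481 = (13962 + (11067 + 342335/12753)) + 24481 = (13962 + 141479786/12753) + 24481 = 319537172/12753 + 24481 = 631743365/12753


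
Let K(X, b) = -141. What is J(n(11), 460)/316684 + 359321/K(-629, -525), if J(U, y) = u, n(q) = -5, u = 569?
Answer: -113791131335/44652444 ≈ -2548.4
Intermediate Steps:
J(U, y) = 569
J(n(11), 460)/316684 + 359321/K(-629, -525) = 569/316684 + 359321/(-141) = 569*(1/316684) + 359321*(-1/141) = 569/316684 - 359321/141 = -113791131335/44652444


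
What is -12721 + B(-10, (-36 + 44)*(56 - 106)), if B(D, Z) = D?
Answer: -12731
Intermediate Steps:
-12721 + B(-10, (-36 + 44)*(56 - 106)) = -12721 - 10 = -12731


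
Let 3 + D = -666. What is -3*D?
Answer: 2007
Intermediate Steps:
D = -669 (D = -3 - 666 = -669)
-3*D = -3*(-669) = 2007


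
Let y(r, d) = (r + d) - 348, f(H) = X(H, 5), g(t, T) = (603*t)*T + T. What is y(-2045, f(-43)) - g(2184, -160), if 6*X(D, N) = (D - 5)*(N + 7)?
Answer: 210709991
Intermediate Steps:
g(t, T) = T + 603*T*t (g(t, T) = 603*T*t + T = T + 603*T*t)
X(D, N) = (-5 + D)*(7 + N)/6 (X(D, N) = ((D - 5)*(N + 7))/6 = ((-5 + D)*(7 + N))/6 = (-5 + D)*(7 + N)/6)
f(H) = -10 + 2*H (f(H) = -35/6 - ⅚*5 + 7*H/6 + (⅙)*H*5 = -35/6 - 25/6 + 7*H/6 + 5*H/6 = -10 + 2*H)
y(r, d) = -348 + d + r (y(r, d) = (d + r) - 348 = -348 + d + r)
y(-2045, f(-43)) - g(2184, -160) = (-348 + (-10 + 2*(-43)) - 2045) - (-160)*(1 + 603*2184) = (-348 + (-10 - 86) - 2045) - (-160)*(1 + 1316952) = (-348 - 96 - 2045) - (-160)*1316953 = -2489 - 1*(-210712480) = -2489 + 210712480 = 210709991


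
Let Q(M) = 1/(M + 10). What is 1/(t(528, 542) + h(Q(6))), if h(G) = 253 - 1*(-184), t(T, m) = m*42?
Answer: 1/23201 ≈ 4.3102e-5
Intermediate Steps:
Q(M) = 1/(10 + M)
t(T, m) = 42*m
h(G) = 437 (h(G) = 253 + 184 = 437)
1/(t(528, 542) + h(Q(6))) = 1/(42*542 + 437) = 1/(22764 + 437) = 1/23201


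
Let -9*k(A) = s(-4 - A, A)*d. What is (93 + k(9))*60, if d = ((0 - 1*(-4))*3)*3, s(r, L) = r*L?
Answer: 33660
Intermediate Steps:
s(r, L) = L*r
d = 36 (d = ((0 + 4)*3)*3 = (4*3)*3 = 12*3 = 36)
k(A) = -4*A*(-4 - A) (k(A) = -A*(-4 - A)*36/9 = -4*A*(-4 - A))
(93 + k(9))*60 = (93 + 4*9*(4 + 9))*60 = (93 + 4*9*13)*60 = (93 + 468)*60 = 561*60 = 33660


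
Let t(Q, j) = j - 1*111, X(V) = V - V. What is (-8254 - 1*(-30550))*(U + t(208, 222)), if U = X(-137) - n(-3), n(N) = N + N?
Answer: 2608632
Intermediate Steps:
X(V) = 0
t(Q, j) = -111 + j (t(Q, j) = j - 111 = -111 + j)
n(N) = 2*N
U = 6 (U = 0 - 2*(-3) = 0 - 1*(-6) = 0 + 6 = 6)
(-8254 - 1*(-30550))*(U + t(208, 222)) = (-8254 - 1*(-30550))*(6 + (-111 + 222)) = (-8254 + 30550)*(6 + 111) = 22296*117 = 2608632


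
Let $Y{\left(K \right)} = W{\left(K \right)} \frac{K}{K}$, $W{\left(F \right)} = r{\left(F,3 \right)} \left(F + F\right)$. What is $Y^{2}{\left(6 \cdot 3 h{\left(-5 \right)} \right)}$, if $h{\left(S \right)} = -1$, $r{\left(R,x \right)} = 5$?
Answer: $32400$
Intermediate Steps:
$W{\left(F \right)} = 10 F$ ($W{\left(F \right)} = 5 \left(F + F\right) = 5 \cdot 2 F = 10 F$)
$Y{\left(K \right)} = 10 K$ ($Y{\left(K \right)} = 10 K \frac{K}{K} = 10 K 1 = 10 K$)
$Y^{2}{\left(6 \cdot 3 h{\left(-5 \right)} \right)} = \left(10 \cdot 6 \cdot 3 \left(-1\right)\right)^{2} = \left(10 \cdot 18 \left(-1\right)\right)^{2} = \left(10 \left(-18\right)\right)^{2} = \left(-180\right)^{2} = 32400$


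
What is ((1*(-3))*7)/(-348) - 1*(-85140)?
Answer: 9876247/116 ≈ 85140.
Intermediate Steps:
((1*(-3))*7)/(-348) - 1*(-85140) = -3*7*(-1/348) + 85140 = -21*(-1/348) + 85140 = 7/116 + 85140 = 9876247/116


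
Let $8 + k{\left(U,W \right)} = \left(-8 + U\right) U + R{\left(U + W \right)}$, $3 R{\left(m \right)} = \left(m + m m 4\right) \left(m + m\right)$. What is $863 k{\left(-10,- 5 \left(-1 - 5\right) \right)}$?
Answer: $18789236$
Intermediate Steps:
$R{\left(m \right)} = \frac{2 m \left(m + 4 m^{2}\right)}{3}$ ($R{\left(m \right)} = \frac{\left(m + m m 4\right) \left(m + m\right)}{3} = \frac{\left(m + m^{2} \cdot 4\right) 2 m}{3} = \frac{\left(m + 4 m^{2}\right) 2 m}{3} = \frac{2 m \left(m + 4 m^{2}\right)}{3}$)
$k{\left(U,W \right)} = -8 + U \left(-8 + U\right) + \frac{2 \left(U + W\right)^{2} \left(1 + 4 U + 4 W\right)}{3}$ ($k{\left(U,W \right)} = -8 + \left(\left(-8 + U\right) U + \frac{2 \left(U + W\right)^{2} \left(1 + 4 \left(U + W\right)\right)}{3}\right) = -8 + \left(U \left(-8 + U\right) + \frac{2 \left(U + W\right)^{2} \left(1 + \left(4 U + 4 W\right)\right)}{3}\right) = -8 + \left(U \left(-8 + U\right) + \frac{2 \left(U + W\right)^{2} \left(1 + 4 U + 4 W\right)}{3}\right) = -8 + U \left(-8 + U\right) + \frac{2 \left(U + W\right)^{2} \left(1 + 4 U + 4 W\right)}{3}$)
$863 k{\left(-10,- 5 \left(-1 - 5\right) \right)} = 863 \left(-8 + \left(-10\right)^{2} - -80 + \frac{2 \left(-10 - 5 \left(-1 - 5\right)\right)^{2} \left(1 + 4 \left(-10\right) + 4 \left(- 5 \left(-1 - 5\right)\right)\right)}{3}\right) = 863 \left(-8 + 100 + 80 + \frac{2 \left(-10 - -30\right)^{2} \left(1 - 40 + 4 \left(\left(-5\right) \left(-6\right)\right)\right)}{3}\right) = 863 \left(-8 + 100 + 80 + \frac{2 \left(-10 + 30\right)^{2} \left(1 - 40 + 4 \cdot 30\right)}{3}\right) = 863 \left(-8 + 100 + 80 + \frac{2 \cdot 20^{2} \left(1 - 40 + 120\right)}{3}\right) = 863 \left(-8 + 100 + 80 + \frac{2}{3} \cdot 400 \cdot 81\right) = 863 \left(-8 + 100 + 80 + 21600\right) = 863 \cdot 21772 = 18789236$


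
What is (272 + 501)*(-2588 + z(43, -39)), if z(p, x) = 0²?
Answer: -2000524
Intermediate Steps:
z(p, x) = 0
(272 + 501)*(-2588 + z(43, -39)) = (272 + 501)*(-2588 + 0) = 773*(-2588) = -2000524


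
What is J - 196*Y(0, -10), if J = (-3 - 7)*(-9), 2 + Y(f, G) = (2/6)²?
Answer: 4142/9 ≈ 460.22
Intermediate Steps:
Y(f, G) = -17/9 (Y(f, G) = -2 + (2/6)² = -2 + (2*(⅙))² = -2 + (⅓)² = -2 + ⅑ = -17/9)
J = 90 (J = -10*(-9) = 90)
J - 196*Y(0, -10) = 90 - 196*(-17/9) = 90 + 3332/9 = 4142/9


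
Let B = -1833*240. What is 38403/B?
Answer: -4267/48880 ≈ -0.087295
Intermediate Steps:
B = -439920
38403/B = 38403/(-439920) = 38403*(-1/439920) = -4267/48880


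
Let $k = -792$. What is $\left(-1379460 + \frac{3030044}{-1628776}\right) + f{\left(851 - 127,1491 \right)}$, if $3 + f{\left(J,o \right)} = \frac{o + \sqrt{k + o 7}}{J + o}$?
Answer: $- \frac{1244186631621341}{901934710} + \frac{\sqrt{9645}}{2215} \approx -1.3795 \cdot 10^{6}$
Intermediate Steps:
$f{\left(J,o \right)} = -3 + \frac{o + \sqrt{-792 + 7 o}}{J + o}$ ($f{\left(J,o \right)} = -3 + \frac{o + \sqrt{-792 + o 7}}{J + o} = -3 + \frac{o + \sqrt{-792 + 7 o}}{J + o}$)
$\left(-1379460 + \frac{3030044}{-1628776}\right) + f{\left(851 - 127,1491 \right)} = \left(-1379460 + \frac{3030044}{-1628776}\right) + \frac{\sqrt{-792 + 7 \cdot 1491} - 3 \left(851 - 127\right) - 2982}{\left(851 - 127\right) + 1491} = \left(-1379460 + 3030044 \left(- \frac{1}{1628776}\right)\right) + \frac{\sqrt{-792 + 10437} - 2172 - 2982}{724 + 1491} = \left(-1379460 - \frac{757511}{407194}\right) + \frac{\sqrt{9645} - 2172 - 2982}{2215} = - \frac{561708592751}{407194} + \frac{-5154 + \sqrt{9645}}{2215} = - \frac{561708592751}{407194} - \left(\frac{5154}{2215} - \frac{\sqrt{9645}}{2215}\right) = - \frac{1244186631621341}{901934710} + \frac{\sqrt{9645}}{2215}$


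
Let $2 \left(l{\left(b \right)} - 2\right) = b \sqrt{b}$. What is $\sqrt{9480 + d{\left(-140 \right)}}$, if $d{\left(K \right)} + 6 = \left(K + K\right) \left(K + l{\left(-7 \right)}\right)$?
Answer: $\sqrt{48114 + 980 i \sqrt{7}} \approx 219.43 + 5.9082 i$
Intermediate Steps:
$l{\left(b \right)} = 2 + \frac{b^{\frac{3}{2}}}{2}$ ($l{\left(b \right)} = 2 + \frac{b \sqrt{b}}{2} = 2 + \frac{b^{\frac{3}{2}}}{2}$)
$d{\left(K \right)} = -6 + 2 K \left(2 + K - \frac{7 i \sqrt{7}}{2}\right)$ ($d{\left(K \right)} = -6 + \left(K + K\right) \left(K + \left(2 + \frac{\left(-7\right)^{\frac{3}{2}}}{2}\right)\right) = -6 + 2 K \left(K + \left(2 + \frac{\left(-7\right) i \sqrt{7}}{2}\right)\right) = -6 + 2 K \left(K + \left(2 - \frac{7 i \sqrt{7}}{2}\right)\right) = -6 + 2 K \left(2 + K - \frac{7 i \sqrt{7}}{2}\right)$)
$\sqrt{9480 + d{\left(-140 \right)}} = \sqrt{9480 - \left(6 - 39200 + 140 \left(4 - 7 i \sqrt{7}\right)\right)} = \sqrt{9480 - \left(-38634 - 980 i \sqrt{7}\right)} = \sqrt{9480 + \left(38634 + 980 i \sqrt{7}\right)} = \sqrt{48114 + 980 i \sqrt{7}}$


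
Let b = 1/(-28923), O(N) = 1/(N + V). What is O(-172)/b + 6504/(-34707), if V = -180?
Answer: 333847051/4072288 ≈ 81.980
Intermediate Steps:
O(N) = 1/(-180 + N) (O(N) = 1/(N - 180) = 1/(-180 + N))
b = -1/28923 ≈ -3.4575e-5
O(-172)/b + 6504/(-34707) = 1/((-180 - 172)*(-1/28923)) + 6504/(-34707) = -28923/(-352) + 6504*(-1/34707) = -1/352*(-28923) - 2168/11569 = 28923/352 - 2168/11569 = 333847051/4072288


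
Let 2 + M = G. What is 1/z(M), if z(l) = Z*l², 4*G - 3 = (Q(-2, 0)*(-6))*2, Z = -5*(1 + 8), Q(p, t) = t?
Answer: -16/1125 ≈ -0.014222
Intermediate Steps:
Z = -45 (Z = -5*9 = -45)
G = ¾ (G = ¾ + ((0*(-6))*2)/4 = ¾ + (0*2)/4 = ¾ + (¼)*0 = ¾ + 0 = ¾ ≈ 0.75000)
M = -5/4 (M = -2 + ¾ = -5/4 ≈ -1.2500)
z(l) = -45*l²
1/z(M) = 1/(-45*(-5/4)²) = 1/(-45*25/16) = 1/(-1125/16) = -16/1125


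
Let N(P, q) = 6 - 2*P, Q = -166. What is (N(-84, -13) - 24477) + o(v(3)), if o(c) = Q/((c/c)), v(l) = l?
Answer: -24469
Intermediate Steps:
o(c) = -166 (o(c) = -166/(c/c) = -166/1 = -166*1 = -166)
(N(-84, -13) - 24477) + o(v(3)) = ((6 - 2*(-84)) - 24477) - 166 = ((6 + 168) - 24477) - 166 = (174 - 24477) - 166 = -24303 - 166 = -24469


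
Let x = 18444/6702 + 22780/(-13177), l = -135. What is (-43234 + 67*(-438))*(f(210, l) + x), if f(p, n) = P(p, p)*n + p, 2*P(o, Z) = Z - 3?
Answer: 14701164047393210/14718709 ≈ 9.9881e+8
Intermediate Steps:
x = 15060838/14718709 (x = 18444*(1/6702) + 22780*(-1/13177) = 3074/1117 - 22780/13177 = 15060838/14718709 ≈ 1.0232)
P(o, Z) = -3/2 + Z/2 (P(o, Z) = (Z - 3)/2 = (-3 + Z)/2 = -3/2 + Z/2)
f(p, n) = p + n*(-3/2 + p/2) (f(p, n) = (-3/2 + p/2)*n + p = n*(-3/2 + p/2) + p = p + n*(-3/2 + p/2))
(-43234 + 67*(-438))*(f(210, l) + x) = (-43234 + 67*(-438))*((210 + (½)*(-135)*(-3 + 210)) + 15060838/14718709) = (-43234 - 29346)*((210 + (½)*(-135)*207) + 15060838/14718709) = -72580*((210 - 27945/2) + 15060838/14718709) = -72580*(-27525/2 + 15060838/14718709) = -72580*(-405102343549/29437418) = 14701164047393210/14718709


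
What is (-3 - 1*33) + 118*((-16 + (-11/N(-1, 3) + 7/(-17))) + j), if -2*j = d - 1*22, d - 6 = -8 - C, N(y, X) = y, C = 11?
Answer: 23637/17 ≈ 1390.4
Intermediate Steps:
d = -13 (d = 6 + (-8 - 1*11) = 6 + (-8 - 11) = 6 - 19 = -13)
j = 35/2 (j = -(-13 - 1*22)/2 = -(-13 - 22)/2 = -½*(-35) = 35/2 ≈ 17.500)
(-3 - 1*33) + 118*((-16 + (-11/N(-1, 3) + 7/(-17))) + j) = (-3 - 1*33) + 118*((-16 + (-11/(-1) + 7/(-17))) + 35/2) = (-3 - 33) + 118*((-16 + (-11*(-1) + 7*(-1/17))) + 35/2) = -36 + 118*((-16 + (11 - 7/17)) + 35/2) = -36 + 118*((-16 + 180/17) + 35/2) = -36 + 118*(-92/17 + 35/2) = -36 + 118*(411/34) = -36 + 24249/17 = 23637/17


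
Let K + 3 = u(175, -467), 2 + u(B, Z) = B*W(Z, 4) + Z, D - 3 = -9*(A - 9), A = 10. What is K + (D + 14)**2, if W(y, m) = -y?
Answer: 81317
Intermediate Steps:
D = -6 (D = 3 - 9*(10 - 9) = 3 - 9*1 = 3 - 9 = -6)
u(B, Z) = -2 + Z - B*Z (u(B, Z) = -2 + (B*(-Z) + Z) = -2 + (-B*Z + Z) = -2 + (Z - B*Z) = -2 + Z - B*Z)
K = 81253 (K = -3 + (-2 - 467 - 1*175*(-467)) = -3 + (-2 - 467 + 81725) = -3 + 81256 = 81253)
K + (D + 14)**2 = 81253 + (-6 + 14)**2 = 81253 + 8**2 = 81253 + 64 = 81317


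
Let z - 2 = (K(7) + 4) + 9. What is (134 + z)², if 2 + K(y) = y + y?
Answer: 25921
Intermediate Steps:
K(y) = -2 + 2*y (K(y) = -2 + (y + y) = -2 + 2*y)
z = 27 (z = 2 + (((-2 + 2*7) + 4) + 9) = 2 + (((-2 + 14) + 4) + 9) = 2 + ((12 + 4) + 9) = 2 + (16 + 9) = 2 + 25 = 27)
(134 + z)² = (134 + 27)² = 161² = 25921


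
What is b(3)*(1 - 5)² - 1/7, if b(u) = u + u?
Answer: 671/7 ≈ 95.857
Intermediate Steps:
b(u) = 2*u
b(3)*(1 - 5)² - 1/7 = (2*3)*(1 - 5)² - 1/7 = 6*(-4)² - 1*⅐ = 6*16 - ⅐ = 96 - ⅐ = 671/7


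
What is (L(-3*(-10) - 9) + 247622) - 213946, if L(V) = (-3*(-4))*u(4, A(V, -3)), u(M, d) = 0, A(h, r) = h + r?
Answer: 33676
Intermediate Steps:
L(V) = 0 (L(V) = -3*(-4)*0 = 12*0 = 0)
(L(-3*(-10) - 9) + 247622) - 213946 = (0 + 247622) - 213946 = 247622 - 213946 = 33676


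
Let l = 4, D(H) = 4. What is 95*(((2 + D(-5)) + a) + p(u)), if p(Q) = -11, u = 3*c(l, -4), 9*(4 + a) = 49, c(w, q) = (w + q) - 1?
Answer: -3040/9 ≈ -337.78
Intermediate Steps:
c(w, q) = -1 + q + w (c(w, q) = (q + w) - 1 = -1 + q + w)
a = 13/9 (a = -4 + (⅑)*49 = -4 + 49/9 = 13/9 ≈ 1.4444)
u = -3 (u = 3*(-1 - 4 + 4) = 3*(-1) = -3)
95*(((2 + D(-5)) + a) + p(u)) = 95*(((2 + 4) + 13/9) - 11) = 95*((6 + 13/9) - 11) = 95*(67/9 - 11) = 95*(-32/9) = -3040/9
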